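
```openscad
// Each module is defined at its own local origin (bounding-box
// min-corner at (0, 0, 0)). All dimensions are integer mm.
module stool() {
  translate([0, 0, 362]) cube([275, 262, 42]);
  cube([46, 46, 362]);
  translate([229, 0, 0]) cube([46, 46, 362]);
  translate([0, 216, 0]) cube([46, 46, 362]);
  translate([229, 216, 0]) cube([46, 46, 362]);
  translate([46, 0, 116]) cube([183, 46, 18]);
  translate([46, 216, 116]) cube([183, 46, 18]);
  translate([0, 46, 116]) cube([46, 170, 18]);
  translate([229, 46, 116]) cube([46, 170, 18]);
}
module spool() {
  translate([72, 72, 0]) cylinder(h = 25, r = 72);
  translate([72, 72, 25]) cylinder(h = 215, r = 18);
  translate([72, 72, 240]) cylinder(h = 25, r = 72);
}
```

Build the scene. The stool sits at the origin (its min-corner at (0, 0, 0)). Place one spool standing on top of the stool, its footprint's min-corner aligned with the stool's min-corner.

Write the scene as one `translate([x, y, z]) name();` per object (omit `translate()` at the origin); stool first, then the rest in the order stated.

stool();
translate([0, 0, 404]) spool();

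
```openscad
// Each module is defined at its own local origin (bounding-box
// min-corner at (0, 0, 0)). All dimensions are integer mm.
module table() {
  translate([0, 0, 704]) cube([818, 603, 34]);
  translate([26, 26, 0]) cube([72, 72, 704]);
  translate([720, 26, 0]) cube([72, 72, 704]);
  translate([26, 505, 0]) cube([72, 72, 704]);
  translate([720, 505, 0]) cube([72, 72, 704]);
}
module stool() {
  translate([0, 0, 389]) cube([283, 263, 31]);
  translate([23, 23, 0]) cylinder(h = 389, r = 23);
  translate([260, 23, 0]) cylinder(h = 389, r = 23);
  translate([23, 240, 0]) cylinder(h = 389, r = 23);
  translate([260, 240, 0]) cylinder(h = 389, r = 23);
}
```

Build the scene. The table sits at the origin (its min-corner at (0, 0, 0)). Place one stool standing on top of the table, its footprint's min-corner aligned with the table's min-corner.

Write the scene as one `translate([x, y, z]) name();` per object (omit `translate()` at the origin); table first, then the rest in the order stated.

table();
translate([0, 0, 738]) stool();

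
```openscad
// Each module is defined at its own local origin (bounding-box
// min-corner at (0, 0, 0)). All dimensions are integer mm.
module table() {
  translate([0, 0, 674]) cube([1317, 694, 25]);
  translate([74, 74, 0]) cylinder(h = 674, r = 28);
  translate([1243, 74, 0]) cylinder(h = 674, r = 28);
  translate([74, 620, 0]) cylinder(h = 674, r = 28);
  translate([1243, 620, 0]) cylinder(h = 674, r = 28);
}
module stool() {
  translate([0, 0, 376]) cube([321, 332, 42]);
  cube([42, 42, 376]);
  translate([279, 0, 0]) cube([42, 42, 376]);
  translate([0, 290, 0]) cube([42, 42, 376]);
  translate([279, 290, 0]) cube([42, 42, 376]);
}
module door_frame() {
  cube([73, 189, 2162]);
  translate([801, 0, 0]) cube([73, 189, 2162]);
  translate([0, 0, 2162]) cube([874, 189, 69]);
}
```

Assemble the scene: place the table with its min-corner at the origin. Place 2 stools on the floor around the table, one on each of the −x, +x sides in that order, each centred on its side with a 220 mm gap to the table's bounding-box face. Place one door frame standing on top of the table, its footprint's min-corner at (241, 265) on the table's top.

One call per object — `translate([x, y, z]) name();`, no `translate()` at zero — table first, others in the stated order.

table();
translate([-541, 181, 0]) stool();
translate([1537, 181, 0]) stool();
translate([241, 265, 699]) door_frame();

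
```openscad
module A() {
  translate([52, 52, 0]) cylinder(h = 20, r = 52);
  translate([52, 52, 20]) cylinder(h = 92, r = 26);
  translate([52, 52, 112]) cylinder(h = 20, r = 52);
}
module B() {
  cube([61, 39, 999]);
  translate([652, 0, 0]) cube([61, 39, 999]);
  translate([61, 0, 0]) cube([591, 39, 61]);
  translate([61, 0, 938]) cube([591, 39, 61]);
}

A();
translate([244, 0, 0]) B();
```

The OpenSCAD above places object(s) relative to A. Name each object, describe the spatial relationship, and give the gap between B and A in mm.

The picture frame's nearest face is 140 mm from the spool's +x face.

A is a spool. B is a picture frame. The picture frame is on the floor beside the spool on its +x side. The gap between the picture frame and the spool is 140 mm.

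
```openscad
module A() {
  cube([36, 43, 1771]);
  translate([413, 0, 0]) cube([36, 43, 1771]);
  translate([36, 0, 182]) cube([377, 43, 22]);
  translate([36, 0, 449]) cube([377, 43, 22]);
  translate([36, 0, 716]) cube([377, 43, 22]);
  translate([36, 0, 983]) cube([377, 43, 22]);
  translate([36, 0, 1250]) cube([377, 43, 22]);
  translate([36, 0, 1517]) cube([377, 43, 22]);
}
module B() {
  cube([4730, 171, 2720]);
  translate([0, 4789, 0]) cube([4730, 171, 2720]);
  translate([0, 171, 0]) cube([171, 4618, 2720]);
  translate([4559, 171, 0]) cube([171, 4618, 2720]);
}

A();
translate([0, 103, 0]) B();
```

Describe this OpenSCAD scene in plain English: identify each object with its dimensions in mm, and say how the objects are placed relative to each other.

A is a wooden ladder with two side rails of 36×43 mm section and 1771 mm height, set 449 mm apart overall. Between them run 6 rectangular rungs (43 mm deep, 22 mm thick), front faces flush with the rails' −y face. The bottom of the first rung is 182 mm above the floor and each subsequent rung is 267 mm higher than the one below.

B is a box-shaped house frame (walls only): outside footprint 4730×4960 mm, wall height 2720 mm, wall thickness 171 mm. The two y-facing walls run the full x-width; the two x-facing walls fit between the inner faces of the y-facing walls.

The house frame is on the floor beside the ladder on its +y side.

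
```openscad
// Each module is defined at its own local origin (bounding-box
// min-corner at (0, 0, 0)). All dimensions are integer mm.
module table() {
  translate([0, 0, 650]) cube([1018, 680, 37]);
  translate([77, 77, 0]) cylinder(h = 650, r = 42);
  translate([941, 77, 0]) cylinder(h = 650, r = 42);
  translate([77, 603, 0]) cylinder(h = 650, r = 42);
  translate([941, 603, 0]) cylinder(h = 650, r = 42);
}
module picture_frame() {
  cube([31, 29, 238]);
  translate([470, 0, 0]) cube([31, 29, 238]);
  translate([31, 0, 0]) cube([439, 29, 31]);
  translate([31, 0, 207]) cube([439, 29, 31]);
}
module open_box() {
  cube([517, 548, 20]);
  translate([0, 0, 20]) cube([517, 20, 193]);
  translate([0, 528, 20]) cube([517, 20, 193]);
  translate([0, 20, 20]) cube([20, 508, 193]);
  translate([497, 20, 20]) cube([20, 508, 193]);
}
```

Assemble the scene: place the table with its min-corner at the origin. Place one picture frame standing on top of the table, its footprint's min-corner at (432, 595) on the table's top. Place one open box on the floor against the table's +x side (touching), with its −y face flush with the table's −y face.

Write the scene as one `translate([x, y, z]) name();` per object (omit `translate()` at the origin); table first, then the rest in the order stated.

table();
translate([432, 595, 687]) picture_frame();
translate([1018, 0, 0]) open_box();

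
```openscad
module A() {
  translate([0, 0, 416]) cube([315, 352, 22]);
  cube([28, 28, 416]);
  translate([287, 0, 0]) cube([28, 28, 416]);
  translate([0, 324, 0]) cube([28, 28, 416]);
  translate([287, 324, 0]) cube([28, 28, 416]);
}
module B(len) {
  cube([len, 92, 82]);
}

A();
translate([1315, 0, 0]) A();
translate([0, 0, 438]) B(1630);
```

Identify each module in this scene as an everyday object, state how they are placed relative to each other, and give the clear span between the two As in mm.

Second stool starts at x = 1315; first ends at x = 315; clear span = 1315 − 315 = 1000 mm.

A is a stool. B is a beam. A beam spans the tops of two stools. The clear span between the two stools is 1000 mm.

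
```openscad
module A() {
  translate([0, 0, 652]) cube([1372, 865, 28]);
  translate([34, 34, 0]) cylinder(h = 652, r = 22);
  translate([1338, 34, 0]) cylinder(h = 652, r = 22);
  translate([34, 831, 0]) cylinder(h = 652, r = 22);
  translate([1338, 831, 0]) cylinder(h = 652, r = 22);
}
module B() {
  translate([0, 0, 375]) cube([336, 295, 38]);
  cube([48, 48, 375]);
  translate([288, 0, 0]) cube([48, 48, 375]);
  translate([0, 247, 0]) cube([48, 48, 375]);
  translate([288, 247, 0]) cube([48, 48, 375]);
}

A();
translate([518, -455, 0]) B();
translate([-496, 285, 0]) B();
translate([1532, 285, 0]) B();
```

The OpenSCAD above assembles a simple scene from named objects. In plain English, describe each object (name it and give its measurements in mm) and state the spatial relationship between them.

A is a table with a 1372×865 mm rectangular top, 28 mm thick, top surface at z = 680 mm, supported by four round legs of 44 mm diameter, each leg's bounding box inset 12 mm from the nearest pair of top edges, running from the floor.

B is a four-legged stool. The seat is 336×295 mm, 38 mm thick, top at z = 413 mm. It stands on four square legs, each 48×48 mm in cross-section, from z = 0 to the seat underside, each flush with a corner of the seat.

Three stools sit around the table at the −y, −x, +x sides.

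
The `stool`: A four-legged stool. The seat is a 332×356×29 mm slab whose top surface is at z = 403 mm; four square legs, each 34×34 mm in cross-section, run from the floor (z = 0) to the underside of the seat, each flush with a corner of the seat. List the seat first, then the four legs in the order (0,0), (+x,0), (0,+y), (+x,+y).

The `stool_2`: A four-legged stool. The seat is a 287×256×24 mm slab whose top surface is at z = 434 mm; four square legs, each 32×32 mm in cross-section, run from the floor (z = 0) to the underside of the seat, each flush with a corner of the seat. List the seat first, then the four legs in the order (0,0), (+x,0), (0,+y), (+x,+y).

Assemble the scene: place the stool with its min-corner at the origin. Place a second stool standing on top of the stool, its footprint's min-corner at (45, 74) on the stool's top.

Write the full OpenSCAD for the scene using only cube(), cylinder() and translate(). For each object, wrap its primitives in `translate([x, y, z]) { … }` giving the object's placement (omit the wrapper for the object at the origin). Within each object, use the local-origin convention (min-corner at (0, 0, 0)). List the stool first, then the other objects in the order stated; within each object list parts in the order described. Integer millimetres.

translate([0, 0, 374]) cube([332, 356, 29]);
cube([34, 34, 374]);
translate([298, 0, 0]) cube([34, 34, 374]);
translate([0, 322, 0]) cube([34, 34, 374]);
translate([298, 322, 0]) cube([34, 34, 374]);
translate([45, 74, 403]) {
  translate([0, 0, 410]) cube([287, 256, 24]);
  cube([32, 32, 410]);
  translate([255, 0, 0]) cube([32, 32, 410]);
  translate([0, 224, 0]) cube([32, 32, 410]);
  translate([255, 224, 0]) cube([32, 32, 410]);
}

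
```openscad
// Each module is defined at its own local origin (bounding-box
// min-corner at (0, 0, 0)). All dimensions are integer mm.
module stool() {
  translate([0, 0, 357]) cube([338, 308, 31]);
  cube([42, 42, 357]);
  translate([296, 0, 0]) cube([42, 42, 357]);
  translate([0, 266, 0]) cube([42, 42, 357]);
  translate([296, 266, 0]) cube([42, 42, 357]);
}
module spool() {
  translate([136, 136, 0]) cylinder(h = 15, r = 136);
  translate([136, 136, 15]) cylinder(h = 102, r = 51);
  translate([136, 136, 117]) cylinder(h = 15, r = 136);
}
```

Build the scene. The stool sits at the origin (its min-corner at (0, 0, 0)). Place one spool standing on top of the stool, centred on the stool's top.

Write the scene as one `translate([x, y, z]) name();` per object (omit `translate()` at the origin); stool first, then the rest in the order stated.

stool();
translate([33, 18, 388]) spool();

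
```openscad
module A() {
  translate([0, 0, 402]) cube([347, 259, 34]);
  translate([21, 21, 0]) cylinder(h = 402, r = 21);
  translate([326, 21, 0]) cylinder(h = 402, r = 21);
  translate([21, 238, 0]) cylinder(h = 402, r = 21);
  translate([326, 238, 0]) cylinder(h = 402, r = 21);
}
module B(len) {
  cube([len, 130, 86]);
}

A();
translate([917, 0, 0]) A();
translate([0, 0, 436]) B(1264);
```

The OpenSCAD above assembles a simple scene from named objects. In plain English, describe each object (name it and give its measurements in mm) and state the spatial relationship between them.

A is a four-legged stool. The seat is 347×259 mm, 34 mm thick, top at z = 436 mm. It stands on four round legs, each 42 mm in diameter, from z = 0 to the seat underside, each leg's axis is inset half a diameter from the nearest pair of seat edges (so the leg's bounding box is flush with the corner).

B is a rectangular beam 1264 mm long (x), 130 mm deep (y), 86 mm thick (z).

The beam spans the tops of two stools placed 570 mm apart, resting at z = 436 mm.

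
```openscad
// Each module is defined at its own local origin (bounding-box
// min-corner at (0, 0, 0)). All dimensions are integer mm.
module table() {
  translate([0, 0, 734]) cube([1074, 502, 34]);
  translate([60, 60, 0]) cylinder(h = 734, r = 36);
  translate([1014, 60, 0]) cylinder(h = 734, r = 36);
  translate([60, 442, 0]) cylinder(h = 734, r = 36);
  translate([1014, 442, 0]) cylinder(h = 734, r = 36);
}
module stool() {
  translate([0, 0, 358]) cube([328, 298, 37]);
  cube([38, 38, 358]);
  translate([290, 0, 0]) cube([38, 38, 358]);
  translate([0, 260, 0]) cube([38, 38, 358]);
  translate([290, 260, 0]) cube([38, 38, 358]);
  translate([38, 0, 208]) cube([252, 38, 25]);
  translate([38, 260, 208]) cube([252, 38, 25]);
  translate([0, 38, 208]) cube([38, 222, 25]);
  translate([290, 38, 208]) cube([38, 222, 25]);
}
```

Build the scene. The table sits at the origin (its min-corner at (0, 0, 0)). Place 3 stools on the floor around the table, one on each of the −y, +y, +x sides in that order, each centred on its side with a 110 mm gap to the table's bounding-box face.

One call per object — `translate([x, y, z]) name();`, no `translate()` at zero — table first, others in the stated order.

table();
translate([373, -408, 0]) stool();
translate([373, 612, 0]) stool();
translate([1184, 102, 0]) stool();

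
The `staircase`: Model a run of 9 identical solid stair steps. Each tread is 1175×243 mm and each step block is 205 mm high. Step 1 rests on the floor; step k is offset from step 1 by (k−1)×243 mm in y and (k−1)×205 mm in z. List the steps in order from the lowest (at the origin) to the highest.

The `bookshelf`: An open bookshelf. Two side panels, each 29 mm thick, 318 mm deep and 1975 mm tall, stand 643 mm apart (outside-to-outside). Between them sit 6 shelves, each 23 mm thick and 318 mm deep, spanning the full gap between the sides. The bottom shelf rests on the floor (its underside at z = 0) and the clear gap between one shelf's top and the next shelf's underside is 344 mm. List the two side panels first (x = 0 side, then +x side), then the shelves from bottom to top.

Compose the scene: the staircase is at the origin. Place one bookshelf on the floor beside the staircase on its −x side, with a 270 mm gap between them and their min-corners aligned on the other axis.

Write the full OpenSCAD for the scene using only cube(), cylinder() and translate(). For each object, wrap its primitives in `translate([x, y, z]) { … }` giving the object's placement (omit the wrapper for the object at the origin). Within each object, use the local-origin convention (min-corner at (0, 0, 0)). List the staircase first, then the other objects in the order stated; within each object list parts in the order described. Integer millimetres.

cube([1175, 243, 205]);
translate([0, 243, 205]) cube([1175, 243, 205]);
translate([0, 486, 410]) cube([1175, 243, 205]);
translate([0, 729, 615]) cube([1175, 243, 205]);
translate([0, 972, 820]) cube([1175, 243, 205]);
translate([0, 1215, 1025]) cube([1175, 243, 205]);
translate([0, 1458, 1230]) cube([1175, 243, 205]);
translate([0, 1701, 1435]) cube([1175, 243, 205]);
translate([0, 1944, 1640]) cube([1175, 243, 205]);
translate([-913, 0, 0]) {
  cube([29, 318, 1975]);
  translate([614, 0, 0]) cube([29, 318, 1975]);
  translate([29, 0, 0]) cube([585, 318, 23]);
  translate([29, 0, 367]) cube([585, 318, 23]);
  translate([29, 0, 734]) cube([585, 318, 23]);
  translate([29, 0, 1101]) cube([585, 318, 23]);
  translate([29, 0, 1468]) cube([585, 318, 23]);
  translate([29, 0, 1835]) cube([585, 318, 23]);
}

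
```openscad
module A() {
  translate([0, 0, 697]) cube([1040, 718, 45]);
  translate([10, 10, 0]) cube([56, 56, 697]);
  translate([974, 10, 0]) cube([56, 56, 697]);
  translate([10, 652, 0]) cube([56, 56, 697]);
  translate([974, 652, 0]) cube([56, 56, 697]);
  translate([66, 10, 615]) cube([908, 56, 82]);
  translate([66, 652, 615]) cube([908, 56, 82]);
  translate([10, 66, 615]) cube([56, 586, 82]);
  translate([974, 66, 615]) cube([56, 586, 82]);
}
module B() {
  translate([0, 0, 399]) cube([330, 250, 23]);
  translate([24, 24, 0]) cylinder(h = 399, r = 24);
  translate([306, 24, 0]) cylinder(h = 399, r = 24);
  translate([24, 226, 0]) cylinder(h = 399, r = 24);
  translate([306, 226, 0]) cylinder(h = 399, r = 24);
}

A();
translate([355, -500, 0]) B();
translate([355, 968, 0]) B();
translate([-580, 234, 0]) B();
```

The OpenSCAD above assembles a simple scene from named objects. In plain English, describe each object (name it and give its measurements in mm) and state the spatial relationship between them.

A is a table: top 1040 mm (x) × 718 mm (y), 45 mm thick, upper face at z = 742 mm, on four 56×56 mm square legs, each inset 10 mm from the nearest pair of top edges, running from z = 0 to the bottom of the top. Four apron rails, 56 mm thick and 82 mm tall, run between adjacent legs with their top edges flush with the underside of the top and their outer faces flush with the legs' outer faces.

B is a four-legged stool. The seat is a 330×250×23 mm slab whose top surface is at z = 422 mm; four round legs, each 48 mm in diameter, run from the floor (z = 0) to the underside of the seat, each leg's axis is inset half a diameter from the nearest pair of seat edges (so the leg's bounding box is flush with the corner).

Three stools sit around the table at the −y, +y, −x sides.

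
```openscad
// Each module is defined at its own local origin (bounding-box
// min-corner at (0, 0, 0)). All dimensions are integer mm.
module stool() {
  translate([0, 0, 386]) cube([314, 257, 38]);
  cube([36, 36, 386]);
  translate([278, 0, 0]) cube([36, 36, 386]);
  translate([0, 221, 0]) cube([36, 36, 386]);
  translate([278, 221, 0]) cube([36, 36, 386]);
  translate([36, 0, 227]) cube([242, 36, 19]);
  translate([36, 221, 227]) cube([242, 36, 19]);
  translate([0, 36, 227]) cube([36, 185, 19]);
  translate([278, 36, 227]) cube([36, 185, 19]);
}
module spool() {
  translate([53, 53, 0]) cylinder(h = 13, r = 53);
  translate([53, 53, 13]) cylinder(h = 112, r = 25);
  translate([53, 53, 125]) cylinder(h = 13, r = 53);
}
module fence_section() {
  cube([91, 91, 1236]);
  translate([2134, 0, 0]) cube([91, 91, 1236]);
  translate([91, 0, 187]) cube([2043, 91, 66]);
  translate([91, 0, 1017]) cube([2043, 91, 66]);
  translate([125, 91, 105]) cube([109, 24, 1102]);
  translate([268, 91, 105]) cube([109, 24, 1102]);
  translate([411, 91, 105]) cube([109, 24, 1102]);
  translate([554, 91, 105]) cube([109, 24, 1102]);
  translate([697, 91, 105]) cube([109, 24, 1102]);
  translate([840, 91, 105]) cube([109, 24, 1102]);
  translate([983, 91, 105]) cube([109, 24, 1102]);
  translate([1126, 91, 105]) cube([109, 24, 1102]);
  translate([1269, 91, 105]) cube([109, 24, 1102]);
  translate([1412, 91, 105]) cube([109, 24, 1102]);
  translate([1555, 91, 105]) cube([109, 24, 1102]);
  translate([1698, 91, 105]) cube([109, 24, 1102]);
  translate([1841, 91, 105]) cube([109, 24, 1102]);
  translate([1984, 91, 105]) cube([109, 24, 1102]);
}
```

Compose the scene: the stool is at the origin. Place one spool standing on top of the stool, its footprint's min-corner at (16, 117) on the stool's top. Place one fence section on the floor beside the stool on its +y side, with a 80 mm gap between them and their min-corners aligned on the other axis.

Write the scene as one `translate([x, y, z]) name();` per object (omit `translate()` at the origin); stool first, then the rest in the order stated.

stool();
translate([16, 117, 424]) spool();
translate([0, 337, 0]) fence_section();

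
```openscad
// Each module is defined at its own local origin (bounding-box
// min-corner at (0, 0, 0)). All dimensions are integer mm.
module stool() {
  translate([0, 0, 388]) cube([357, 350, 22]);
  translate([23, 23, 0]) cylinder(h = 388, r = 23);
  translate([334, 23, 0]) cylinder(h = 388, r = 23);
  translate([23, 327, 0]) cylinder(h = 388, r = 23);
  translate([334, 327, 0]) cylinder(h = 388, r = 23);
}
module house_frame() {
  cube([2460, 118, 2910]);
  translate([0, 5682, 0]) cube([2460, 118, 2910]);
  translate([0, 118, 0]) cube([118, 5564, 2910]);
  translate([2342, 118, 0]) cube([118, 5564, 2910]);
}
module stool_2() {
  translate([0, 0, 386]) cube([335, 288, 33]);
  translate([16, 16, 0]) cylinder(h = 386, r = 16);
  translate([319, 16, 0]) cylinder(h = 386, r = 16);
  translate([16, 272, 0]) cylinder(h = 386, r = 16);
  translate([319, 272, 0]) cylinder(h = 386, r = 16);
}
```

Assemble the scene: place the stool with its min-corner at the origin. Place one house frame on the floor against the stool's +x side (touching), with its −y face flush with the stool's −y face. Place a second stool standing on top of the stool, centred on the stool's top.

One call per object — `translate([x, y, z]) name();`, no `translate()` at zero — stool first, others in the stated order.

stool();
translate([357, 0, 0]) house_frame();
translate([11, 31, 410]) stool_2();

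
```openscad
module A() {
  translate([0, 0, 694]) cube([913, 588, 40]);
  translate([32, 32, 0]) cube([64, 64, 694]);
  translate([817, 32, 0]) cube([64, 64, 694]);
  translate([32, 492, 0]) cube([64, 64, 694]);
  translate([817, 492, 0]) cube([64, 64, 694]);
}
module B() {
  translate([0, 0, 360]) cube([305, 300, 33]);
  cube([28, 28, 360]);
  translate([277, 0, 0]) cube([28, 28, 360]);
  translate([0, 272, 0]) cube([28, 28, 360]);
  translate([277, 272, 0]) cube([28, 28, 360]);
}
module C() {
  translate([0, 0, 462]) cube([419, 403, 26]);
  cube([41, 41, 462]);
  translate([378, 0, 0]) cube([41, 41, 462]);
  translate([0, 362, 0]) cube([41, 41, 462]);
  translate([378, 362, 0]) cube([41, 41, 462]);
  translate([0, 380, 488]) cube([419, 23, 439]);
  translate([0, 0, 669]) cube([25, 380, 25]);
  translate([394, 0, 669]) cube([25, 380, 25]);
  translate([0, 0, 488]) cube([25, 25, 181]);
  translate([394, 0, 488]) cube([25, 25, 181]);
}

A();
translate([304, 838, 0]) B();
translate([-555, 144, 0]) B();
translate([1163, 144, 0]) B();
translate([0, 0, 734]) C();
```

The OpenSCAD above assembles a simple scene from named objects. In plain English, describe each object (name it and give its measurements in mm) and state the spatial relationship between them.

A is a rectangular dining table. The top is 913×588×40 mm with its upper surface at z = 734 mm. It stands on four 64×64 mm square legs, each inset 32 mm from the nearest pair of top edges, running from the floor to the underside of the top.

B is a simple wooden stool: a rectangular seat 305 mm (x) by 300 mm (y), 33 mm thick, top face at z = 393 mm, on four square legs, each 28×28 mm in cross-section. The legs rest on z = 0, each flush with a corner of the seat.

C is a chair: 419×403 mm seat, 26 mm thick, top at z = 488 mm, on four 41 mm square corner legs flush with the seat edges. A 23 mm thick backrest slab spans the full seat width, extending 439 mm above the seat top, its back face flush with the seat's +y edge. Two armrests of 25×25 mm section run along each side from the seat's front edge to the front of the backrest, top faces 206 mm above the seat top and outer faces flush with the seat's x-edges; a 25×25 mm post under the front of each armrest stands on the seat at the front corner.

Three stools sit around the table at the +y, −x, +x sides. The chair is on top of the table.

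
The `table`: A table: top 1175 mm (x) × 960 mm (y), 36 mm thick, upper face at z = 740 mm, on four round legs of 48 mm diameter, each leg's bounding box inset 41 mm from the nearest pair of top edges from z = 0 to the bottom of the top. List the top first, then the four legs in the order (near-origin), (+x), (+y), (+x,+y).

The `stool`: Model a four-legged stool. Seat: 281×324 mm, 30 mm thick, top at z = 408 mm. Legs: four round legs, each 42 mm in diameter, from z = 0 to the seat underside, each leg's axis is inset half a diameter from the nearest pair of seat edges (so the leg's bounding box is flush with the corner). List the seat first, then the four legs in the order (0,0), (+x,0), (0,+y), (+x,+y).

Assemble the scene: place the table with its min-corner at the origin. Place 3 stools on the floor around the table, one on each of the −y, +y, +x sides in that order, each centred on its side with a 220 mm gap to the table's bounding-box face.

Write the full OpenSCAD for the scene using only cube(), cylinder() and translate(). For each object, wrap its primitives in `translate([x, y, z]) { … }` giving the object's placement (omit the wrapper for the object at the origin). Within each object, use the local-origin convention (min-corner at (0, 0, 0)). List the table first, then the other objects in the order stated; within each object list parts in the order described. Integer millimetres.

translate([0, 0, 704]) cube([1175, 960, 36]);
translate([65, 65, 0]) cylinder(h = 704, r = 24);
translate([1110, 65, 0]) cylinder(h = 704, r = 24);
translate([65, 895, 0]) cylinder(h = 704, r = 24);
translate([1110, 895, 0]) cylinder(h = 704, r = 24);
translate([447, -544, 0]) {
  translate([0, 0, 378]) cube([281, 324, 30]);
  translate([21, 21, 0]) cylinder(h = 378, r = 21);
  translate([260, 21, 0]) cylinder(h = 378, r = 21);
  translate([21, 303, 0]) cylinder(h = 378, r = 21);
  translate([260, 303, 0]) cylinder(h = 378, r = 21);
}
translate([447, 1180, 0]) {
  translate([0, 0, 378]) cube([281, 324, 30]);
  translate([21, 21, 0]) cylinder(h = 378, r = 21);
  translate([260, 21, 0]) cylinder(h = 378, r = 21);
  translate([21, 303, 0]) cylinder(h = 378, r = 21);
  translate([260, 303, 0]) cylinder(h = 378, r = 21);
}
translate([1395, 318, 0]) {
  translate([0, 0, 378]) cube([281, 324, 30]);
  translate([21, 21, 0]) cylinder(h = 378, r = 21);
  translate([260, 21, 0]) cylinder(h = 378, r = 21);
  translate([21, 303, 0]) cylinder(h = 378, r = 21);
  translate([260, 303, 0]) cylinder(h = 378, r = 21);
}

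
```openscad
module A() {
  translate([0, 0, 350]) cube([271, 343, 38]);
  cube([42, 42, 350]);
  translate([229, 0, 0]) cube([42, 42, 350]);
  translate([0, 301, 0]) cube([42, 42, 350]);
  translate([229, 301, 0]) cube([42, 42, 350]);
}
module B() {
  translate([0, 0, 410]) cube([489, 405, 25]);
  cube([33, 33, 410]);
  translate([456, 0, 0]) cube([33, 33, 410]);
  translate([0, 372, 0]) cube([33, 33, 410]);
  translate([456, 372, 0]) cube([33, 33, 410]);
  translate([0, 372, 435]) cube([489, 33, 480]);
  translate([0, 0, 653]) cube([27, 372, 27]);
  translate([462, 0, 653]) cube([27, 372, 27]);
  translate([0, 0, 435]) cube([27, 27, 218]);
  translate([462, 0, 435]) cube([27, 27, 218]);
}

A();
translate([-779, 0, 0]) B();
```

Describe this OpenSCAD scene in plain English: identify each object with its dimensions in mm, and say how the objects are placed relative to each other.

A is a simple wooden stool: a rectangular seat 271 mm (x) by 343 mm (y), 38 mm thick, top face at z = 388 mm, on four square legs, each 42×42 mm in cross-section. The legs rest on z = 0, each flush with a corner of the seat.

B is a chair. The seat is a 489×405×25 mm slab with its top at z = 435 mm, on four 33×33 mm corner legs (flush with the seat edges, standing on z = 0). A flat backrest 33 mm thick, 480 mm tall, spans the full seat width and rises from the seat top along its +y edge, rear face flush with the rear of the seat. Two armrests of 27×27 mm section run along each side from the seat's front edge to the front of the backrest, top faces 245 mm above the seat top and outer faces flush with the seat's x-edges; a 27×27 mm post under the front of each armrest stands on the seat at the front corner.

The chair is on the floor beside the stool on its −x side.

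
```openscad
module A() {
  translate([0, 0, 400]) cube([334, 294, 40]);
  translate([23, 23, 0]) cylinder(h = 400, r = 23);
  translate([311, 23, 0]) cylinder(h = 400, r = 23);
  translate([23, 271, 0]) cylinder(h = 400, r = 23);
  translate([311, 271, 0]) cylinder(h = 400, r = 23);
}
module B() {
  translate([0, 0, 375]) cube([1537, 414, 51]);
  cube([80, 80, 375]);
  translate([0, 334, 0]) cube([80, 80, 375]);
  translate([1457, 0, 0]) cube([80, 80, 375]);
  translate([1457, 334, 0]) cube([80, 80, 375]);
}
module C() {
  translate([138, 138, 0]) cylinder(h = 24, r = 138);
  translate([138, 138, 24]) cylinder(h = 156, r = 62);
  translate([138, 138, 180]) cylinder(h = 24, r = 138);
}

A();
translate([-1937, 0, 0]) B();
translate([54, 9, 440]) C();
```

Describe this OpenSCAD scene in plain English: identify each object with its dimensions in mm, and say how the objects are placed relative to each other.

A is a four-legged stool. The seat is a 334×294×40 mm slab whose top surface is at z = 440 mm; four round legs, each 46 mm in diameter, run from the floor (z = 0) to the underside of the seat, each leg's axis is inset half a diameter from the nearest pair of seat edges (so the leg's bounding box is flush with the corner).

B is a bench: a 1537×414 mm seat slab, 51 mm thick, top at z = 426 mm, on four 80×80 mm square legs flush with the seat corners and standing on z = 0.

C is a spool: two coaxial disc flanges of radius 138 mm and thickness 24 mm, joined by a core cylinder of radius 62 mm and height 156 mm. The lower flange rests on z = 0 and the three cylinders share a vertical axis.

The bench is on the floor beside the stool on its −x side. The spool is on top of the stool.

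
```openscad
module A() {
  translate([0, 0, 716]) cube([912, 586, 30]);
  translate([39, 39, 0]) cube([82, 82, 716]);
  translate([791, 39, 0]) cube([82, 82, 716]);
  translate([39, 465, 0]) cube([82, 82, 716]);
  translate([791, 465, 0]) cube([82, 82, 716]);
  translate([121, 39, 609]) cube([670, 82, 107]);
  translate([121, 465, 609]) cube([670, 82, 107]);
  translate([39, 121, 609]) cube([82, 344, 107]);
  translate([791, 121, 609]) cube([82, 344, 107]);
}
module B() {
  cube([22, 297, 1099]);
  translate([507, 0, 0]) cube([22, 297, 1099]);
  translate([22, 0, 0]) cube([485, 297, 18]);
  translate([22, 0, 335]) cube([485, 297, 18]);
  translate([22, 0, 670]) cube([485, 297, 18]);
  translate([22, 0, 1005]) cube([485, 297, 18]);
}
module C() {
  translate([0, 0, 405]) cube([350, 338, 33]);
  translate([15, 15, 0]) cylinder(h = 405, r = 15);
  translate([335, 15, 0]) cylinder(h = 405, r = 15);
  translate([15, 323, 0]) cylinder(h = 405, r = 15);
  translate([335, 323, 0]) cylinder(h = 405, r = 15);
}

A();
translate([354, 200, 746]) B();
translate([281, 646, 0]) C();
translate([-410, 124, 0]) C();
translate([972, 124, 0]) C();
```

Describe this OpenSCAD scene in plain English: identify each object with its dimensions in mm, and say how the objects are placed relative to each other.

A is a rectangular dining table. The top is 912×586×30 mm with its upper surface at z = 746 mm. It stands on four 82×82 mm square legs, each inset 39 mm from the nearest pair of top edges, running from the floor to the underside of the top. Four apron rails, 82 mm thick and 107 mm tall, run between adjacent legs with their top edges flush with the underside of the top and their outer faces flush with the legs' outer faces.

B is a bookshelf 529 mm wide overall, 297 mm deep and 1099 mm tall. The two sides are 22 mm thick vertical panels. 4 horizontal shelves of 18 mm thickness span between the inner faces of the sides; the lowest shelf sits on the floor and shelves are stacked with a clear vertical gap of 317 mm between each pair.

C is a four-legged stool. The seat is 350×338 mm, 33 mm thick, top at z = 438 mm. It stands on four round legs, each 30 mm in diameter, from z = 0 to the seat underside, each leg's axis is inset half a diameter from the nearest pair of seat edges (so the leg's bounding box is flush with the corner).

The bookshelf is on top of the table. Three stools sit around the table at the +y, −x, +x sides.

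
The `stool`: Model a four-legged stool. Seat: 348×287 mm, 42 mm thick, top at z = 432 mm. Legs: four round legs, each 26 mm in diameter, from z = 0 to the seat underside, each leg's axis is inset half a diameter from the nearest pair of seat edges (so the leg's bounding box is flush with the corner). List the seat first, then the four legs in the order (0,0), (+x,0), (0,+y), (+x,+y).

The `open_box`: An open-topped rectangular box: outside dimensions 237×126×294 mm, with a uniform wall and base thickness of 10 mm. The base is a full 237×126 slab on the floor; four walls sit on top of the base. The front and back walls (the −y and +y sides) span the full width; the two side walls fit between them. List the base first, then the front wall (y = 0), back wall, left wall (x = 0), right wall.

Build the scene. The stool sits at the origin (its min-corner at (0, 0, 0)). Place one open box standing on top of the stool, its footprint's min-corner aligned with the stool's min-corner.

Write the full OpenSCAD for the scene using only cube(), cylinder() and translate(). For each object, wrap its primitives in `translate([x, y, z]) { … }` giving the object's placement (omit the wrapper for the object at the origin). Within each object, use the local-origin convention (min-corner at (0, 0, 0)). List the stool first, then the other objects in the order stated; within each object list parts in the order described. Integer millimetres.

translate([0, 0, 390]) cube([348, 287, 42]);
translate([13, 13, 0]) cylinder(h = 390, r = 13);
translate([335, 13, 0]) cylinder(h = 390, r = 13);
translate([13, 274, 0]) cylinder(h = 390, r = 13);
translate([335, 274, 0]) cylinder(h = 390, r = 13);
translate([0, 0, 432]) {
  cube([237, 126, 10]);
  translate([0, 0, 10]) cube([237, 10, 284]);
  translate([0, 116, 10]) cube([237, 10, 284]);
  translate([0, 10, 10]) cube([10, 106, 284]);
  translate([227, 10, 10]) cube([10, 106, 284]);
}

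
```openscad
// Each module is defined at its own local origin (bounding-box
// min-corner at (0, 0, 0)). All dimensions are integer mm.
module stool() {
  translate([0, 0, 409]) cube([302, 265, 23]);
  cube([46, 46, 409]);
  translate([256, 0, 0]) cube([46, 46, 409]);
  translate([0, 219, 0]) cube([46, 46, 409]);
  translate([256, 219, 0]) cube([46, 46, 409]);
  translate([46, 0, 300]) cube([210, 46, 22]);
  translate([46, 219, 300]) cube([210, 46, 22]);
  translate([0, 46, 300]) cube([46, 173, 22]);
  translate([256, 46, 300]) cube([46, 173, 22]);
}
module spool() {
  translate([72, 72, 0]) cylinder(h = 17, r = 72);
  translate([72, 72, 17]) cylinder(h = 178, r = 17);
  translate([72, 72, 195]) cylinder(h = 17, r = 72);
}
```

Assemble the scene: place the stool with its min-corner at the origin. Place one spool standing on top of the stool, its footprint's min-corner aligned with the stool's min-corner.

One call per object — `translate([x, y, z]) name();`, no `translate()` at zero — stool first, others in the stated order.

stool();
translate([0, 0, 432]) spool();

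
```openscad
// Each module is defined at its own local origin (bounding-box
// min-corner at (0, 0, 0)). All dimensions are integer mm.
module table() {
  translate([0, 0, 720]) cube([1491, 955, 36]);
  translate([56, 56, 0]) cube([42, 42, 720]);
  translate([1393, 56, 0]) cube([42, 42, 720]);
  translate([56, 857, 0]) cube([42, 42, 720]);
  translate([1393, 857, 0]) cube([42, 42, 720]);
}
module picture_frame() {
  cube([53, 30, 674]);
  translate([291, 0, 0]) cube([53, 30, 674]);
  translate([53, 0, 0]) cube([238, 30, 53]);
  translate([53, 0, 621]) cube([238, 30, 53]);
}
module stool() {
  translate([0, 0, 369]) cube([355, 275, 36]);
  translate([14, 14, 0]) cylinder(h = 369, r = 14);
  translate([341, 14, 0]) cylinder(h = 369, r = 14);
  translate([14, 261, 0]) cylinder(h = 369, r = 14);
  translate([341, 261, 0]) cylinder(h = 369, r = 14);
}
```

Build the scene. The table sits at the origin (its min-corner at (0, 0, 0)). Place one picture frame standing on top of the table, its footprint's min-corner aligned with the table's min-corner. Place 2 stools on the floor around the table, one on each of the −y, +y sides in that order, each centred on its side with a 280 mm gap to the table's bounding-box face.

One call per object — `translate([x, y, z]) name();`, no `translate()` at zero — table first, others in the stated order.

table();
translate([0, 0, 756]) picture_frame();
translate([568, -555, 0]) stool();
translate([568, 1235, 0]) stool();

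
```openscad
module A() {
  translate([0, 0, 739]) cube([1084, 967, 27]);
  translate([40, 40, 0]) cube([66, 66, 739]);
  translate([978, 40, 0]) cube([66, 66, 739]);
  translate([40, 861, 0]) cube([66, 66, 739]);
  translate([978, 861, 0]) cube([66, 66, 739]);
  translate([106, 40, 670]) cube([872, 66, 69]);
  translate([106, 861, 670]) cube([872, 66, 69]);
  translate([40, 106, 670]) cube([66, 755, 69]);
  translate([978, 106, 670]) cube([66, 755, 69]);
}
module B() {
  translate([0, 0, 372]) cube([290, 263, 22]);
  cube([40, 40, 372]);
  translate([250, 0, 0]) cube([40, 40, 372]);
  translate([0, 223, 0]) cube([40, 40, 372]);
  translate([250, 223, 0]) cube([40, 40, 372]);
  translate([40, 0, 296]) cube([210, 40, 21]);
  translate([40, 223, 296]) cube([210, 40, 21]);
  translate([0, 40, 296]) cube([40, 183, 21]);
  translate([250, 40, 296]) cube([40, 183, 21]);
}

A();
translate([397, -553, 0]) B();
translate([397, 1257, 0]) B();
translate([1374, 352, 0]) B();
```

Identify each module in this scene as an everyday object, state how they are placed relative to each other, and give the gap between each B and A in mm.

A is a table. B is a stool. Three stools sit around the table at the −y, +y, +x sides. The gap between each stool and the table is 290 mm.

Each stool's nearest face is 290 mm from the table's bounding box.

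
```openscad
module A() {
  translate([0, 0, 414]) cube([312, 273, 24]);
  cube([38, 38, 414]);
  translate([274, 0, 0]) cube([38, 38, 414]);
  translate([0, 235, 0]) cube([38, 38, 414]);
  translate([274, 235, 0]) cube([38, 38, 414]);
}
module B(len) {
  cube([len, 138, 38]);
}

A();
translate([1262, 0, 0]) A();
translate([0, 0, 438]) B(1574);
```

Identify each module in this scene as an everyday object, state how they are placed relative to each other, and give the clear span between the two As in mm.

Second stool starts at x = 1262; first ends at x = 312; clear span = 1262 − 312 = 950 mm.

A is a stool. B is a beam. A beam spans the tops of two stools. The clear span between the two stools is 950 mm.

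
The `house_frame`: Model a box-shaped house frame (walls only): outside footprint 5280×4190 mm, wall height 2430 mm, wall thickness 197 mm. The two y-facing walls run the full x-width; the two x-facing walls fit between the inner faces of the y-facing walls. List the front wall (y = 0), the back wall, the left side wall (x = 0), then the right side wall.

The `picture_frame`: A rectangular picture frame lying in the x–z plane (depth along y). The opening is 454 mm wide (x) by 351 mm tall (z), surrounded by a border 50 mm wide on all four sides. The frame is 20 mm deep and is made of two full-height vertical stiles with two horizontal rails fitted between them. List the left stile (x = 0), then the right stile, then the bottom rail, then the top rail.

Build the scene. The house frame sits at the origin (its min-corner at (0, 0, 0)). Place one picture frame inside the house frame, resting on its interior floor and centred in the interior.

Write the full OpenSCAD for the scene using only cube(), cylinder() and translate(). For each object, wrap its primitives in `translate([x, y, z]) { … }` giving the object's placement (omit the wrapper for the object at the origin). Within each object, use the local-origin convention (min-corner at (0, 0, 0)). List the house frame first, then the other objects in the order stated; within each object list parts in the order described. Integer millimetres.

cube([5280, 197, 2430]);
translate([0, 3993, 0]) cube([5280, 197, 2430]);
translate([0, 197, 0]) cube([197, 3796, 2430]);
translate([5083, 197, 0]) cube([197, 3796, 2430]);
translate([2363, 2085, 0]) {
  cube([50, 20, 451]);
  translate([504, 0, 0]) cube([50, 20, 451]);
  translate([50, 0, 0]) cube([454, 20, 50]);
  translate([50, 0, 401]) cube([454, 20, 50]);
}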